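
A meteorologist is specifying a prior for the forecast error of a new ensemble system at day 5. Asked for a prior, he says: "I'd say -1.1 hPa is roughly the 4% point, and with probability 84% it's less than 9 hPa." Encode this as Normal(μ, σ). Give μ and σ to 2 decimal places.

μ = 5.34, σ = 3.68

For Normal(μ,σ), the p-quantile is μ + z_p·σ. Here z_{0.04} = -1.751, z_{0.84} = 0.9945.
So -1.1 = μ − 1.751σ and 9 = μ + 0.9945σ.
Subtracting: σ = (9 − -1.1)/(0.9945 − (-1.751)) = 3.68.
Then μ = -1.1 − (-1.751)·3.68 = 5.34.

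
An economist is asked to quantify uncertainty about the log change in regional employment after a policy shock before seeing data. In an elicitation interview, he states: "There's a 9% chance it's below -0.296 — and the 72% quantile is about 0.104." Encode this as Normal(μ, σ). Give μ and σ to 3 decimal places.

μ = -0.017, σ = 0.208

For Normal(μ,σ), the p-quantile is μ + z_p·σ. Here z_{0.09} = -1.341, z_{0.72} = 0.5828.
So -0.296 = μ − 1.341σ and 0.104 = μ + 0.5828σ.
Subtracting: σ = (0.104 − -0.296)/(0.5828 − (-1.341)) = 0.208.
Then μ = -0.296 − (-1.341)·0.208 = -0.017.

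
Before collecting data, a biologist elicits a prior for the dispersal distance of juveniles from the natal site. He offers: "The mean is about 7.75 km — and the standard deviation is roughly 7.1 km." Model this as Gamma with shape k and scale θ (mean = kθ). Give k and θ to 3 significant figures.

For Gamma(k, scale θ): mean = kθ, variance = kθ², so CV = 1/√k.
CV = SD/mean = 7.1/7.75 = 0.9161, hence k = 1/CV² = 1.19.
Then θ = mean/k = 7.75/1.19 = 6.5.

k ≈ 1.19, θ ≈ 6.5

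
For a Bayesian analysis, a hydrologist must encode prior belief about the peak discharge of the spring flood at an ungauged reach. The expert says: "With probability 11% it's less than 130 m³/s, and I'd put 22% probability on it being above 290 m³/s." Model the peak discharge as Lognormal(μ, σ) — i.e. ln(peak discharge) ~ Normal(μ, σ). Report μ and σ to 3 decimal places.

If T ~ Lognormal(μ,σ) then ln T ~ Normal(μ,σ), so the p-quantile of ln T is μ + z_p·σ.
ln(130) = 4.868 and ln(290) = 5.67; z_{0.11} = -1.227, z_{0.78} = 0.7722.
σ = (5.67 − 4.868)/(0.7722 − (-1.227)) = 0.401.
μ = 4.868 − (-1.227)·0.401 = 5.360.

μ ≈ 5.360, σ ≈ 0.401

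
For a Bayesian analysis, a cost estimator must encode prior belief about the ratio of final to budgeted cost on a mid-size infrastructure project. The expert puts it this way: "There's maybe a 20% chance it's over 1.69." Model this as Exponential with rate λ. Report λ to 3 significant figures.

λ ≈ 0.952

P(T > 1.69) = e^(−λ·1.69) = 0.2, so λ = −ln(0.2)/1.69 = 0.952.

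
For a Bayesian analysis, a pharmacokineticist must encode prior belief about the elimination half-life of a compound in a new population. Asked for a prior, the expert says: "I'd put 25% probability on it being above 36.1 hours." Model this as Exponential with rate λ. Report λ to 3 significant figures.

λ ≈ 0.0384

P(T > 36.1) = e^(−λ·36.1) = 0.25, so λ = −ln(0.25)/36.1 = 0.0384.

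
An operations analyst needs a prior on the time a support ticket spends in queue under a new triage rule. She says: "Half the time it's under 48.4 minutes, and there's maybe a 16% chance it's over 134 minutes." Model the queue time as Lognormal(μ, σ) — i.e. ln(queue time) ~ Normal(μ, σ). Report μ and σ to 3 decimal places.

If T ~ Lognormal(μ,σ) then ln T ~ Normal(μ,σ), so the p-quantile of ln T is μ + z_p·σ.
ln(48.4) = 3.879 and ln(134) = 4.898; z_{0.5} = 0, z_{0.84} = 0.9945.
σ = (4.898 − 3.879)/(0.9945 − (0)) = 1.024.
μ = 3.879 − (0)·1.024 = 3.879.

μ ≈ 3.879, σ ≈ 1.024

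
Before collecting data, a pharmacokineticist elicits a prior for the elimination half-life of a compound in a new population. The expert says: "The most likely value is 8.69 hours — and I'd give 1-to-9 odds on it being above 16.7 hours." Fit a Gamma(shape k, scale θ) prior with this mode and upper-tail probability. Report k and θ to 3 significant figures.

k ≈ 5.48, θ ≈ 1.94

Gamma(k,θ) with k>1 has mode (k−1)θ, so θ = 8.69/(k−1).
Need P(X < 16.7) = 0.9 with θ tied to k this way. Start at k = 2, θ = 8.69: P(X<16.7) ≈ 0.572.
Too low — raise k to concentrate. Iterating converges to k ≈ 5.48.
Then θ = 8.69/(5.48−1) ≈ 1.94.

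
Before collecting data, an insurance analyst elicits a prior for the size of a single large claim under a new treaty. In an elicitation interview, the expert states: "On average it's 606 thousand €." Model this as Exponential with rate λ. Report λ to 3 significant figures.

Exponential mean = 1/λ, so λ = 1/606.0 = 0.00165.

λ ≈ 0.00165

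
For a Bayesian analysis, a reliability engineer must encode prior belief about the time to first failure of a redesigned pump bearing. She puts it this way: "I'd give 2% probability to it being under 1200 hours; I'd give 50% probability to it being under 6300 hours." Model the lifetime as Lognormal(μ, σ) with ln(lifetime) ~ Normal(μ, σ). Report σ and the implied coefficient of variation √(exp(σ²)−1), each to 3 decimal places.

If T ~ Lognormal(μ,σ) then ln T ~ Normal(μ,σ), so the p-quantile of ln T is μ + z_p·σ.
ln(1200) = 7.09 and ln(6300) = 8.748; z_{0.02} = -2.054, z_{0.5} = 0.
σ = (8.748 − 7.09)/(0 − (-2.054)) = 0.807.
μ = 7.09 − (-2.054)·0.807 = 8.748.
CV = √(exp(σ²)−1) = √(exp(0.6519)−1) = 0.959.

σ ≈ 0.807, CV ≈ 0.959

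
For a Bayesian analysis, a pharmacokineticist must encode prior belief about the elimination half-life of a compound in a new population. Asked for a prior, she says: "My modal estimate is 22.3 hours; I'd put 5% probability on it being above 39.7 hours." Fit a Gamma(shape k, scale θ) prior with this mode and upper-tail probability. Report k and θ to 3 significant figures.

Gamma(k,θ) with k>1 has mode (k−1)θ, so θ = 22.3/(k−1).
Need P(X < 39.7) = 0.95 with θ tied to k this way. Start at k = 2, θ = 22.3: P(X<39.7) ≈ 0.531.
Too low — raise k to concentrate. Iterating converges to k ≈ 9.38.
Then θ = 22.3/(9.38−1) ≈ 2.66.

k ≈ 9.38, θ ≈ 2.66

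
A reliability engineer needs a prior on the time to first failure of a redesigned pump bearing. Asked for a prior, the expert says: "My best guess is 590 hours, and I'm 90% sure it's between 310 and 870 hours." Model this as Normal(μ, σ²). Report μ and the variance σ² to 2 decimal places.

μ = 590.00, σ² = 28977.54

A symmetric 90% interval runs μ ± z·σ with z = 1.645.
Half-width = 280, so σ = 280/1.645 = 170.228 and σ² = 28977.54.
μ is the stated best guess, 590.00.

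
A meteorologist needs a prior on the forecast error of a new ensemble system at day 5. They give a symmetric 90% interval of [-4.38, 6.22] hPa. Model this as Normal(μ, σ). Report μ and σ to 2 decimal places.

μ = 0.92, σ = 3.22

A symmetric 90% interval runs μ ± z·σ with z = 1.645.
Half-width = 5.3, so σ = 5.3/1.645 = 3.22.
μ is the interval midpoint, 0.92.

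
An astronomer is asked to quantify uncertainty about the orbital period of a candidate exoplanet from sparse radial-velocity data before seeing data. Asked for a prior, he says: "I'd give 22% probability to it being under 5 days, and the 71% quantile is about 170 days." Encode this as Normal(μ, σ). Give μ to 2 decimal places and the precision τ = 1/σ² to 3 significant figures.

For Normal(μ,σ), the p-quantile is μ + z_p·σ. Here z_{0.22} = -0.7722, z_{0.71} = 0.5534.
So 5 = μ − 0.7722σ and 170 = μ + 0.5534σ.
Subtracting: σ = (170 − 5)/(0.5534 − (-0.7722)) = 124.47.
Then μ = 5 − (-0.7722)·124.47 = 101.12.
Precision τ = 1/σ² = 1/124.5² = 6.45e-05.

μ = 101.12, τ = 6.45e-05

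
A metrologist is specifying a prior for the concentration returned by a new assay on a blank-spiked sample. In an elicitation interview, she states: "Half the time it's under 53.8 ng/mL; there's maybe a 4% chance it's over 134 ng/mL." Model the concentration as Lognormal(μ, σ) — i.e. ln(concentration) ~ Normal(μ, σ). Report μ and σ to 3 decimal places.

μ ≈ 3.985, σ ≈ 0.521

If T ~ Lognormal(μ,σ) then ln T ~ Normal(μ,σ), so the p-quantile of ln T is μ + z_p·σ.
ln(53.8) = 3.985 and ln(134) = 4.898; z_{0.5} = 0, z_{0.96} = 1.751.
σ = (4.898 − 3.985)/(1.751 − (0)) = 0.521.
μ = 3.985 − (0)·0.521 = 3.985.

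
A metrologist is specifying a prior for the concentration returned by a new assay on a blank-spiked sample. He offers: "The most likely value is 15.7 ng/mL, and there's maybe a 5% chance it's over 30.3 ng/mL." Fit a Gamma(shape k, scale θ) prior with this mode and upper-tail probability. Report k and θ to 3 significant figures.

Gamma(k,θ) with k>1 has mode (k−1)θ, so θ = 15.7/(k−1).
Need P(X < 30.3) = 0.95 with θ tied to k this way. Start at k = 2, θ = 15.7: P(X<30.3) ≈ 0.575.
Too low — raise k to concentrate. Iterating converges to k ≈ 7.43.
Then θ = 15.7/(7.43−1) ≈ 2.44.

k ≈ 7.43, θ ≈ 2.44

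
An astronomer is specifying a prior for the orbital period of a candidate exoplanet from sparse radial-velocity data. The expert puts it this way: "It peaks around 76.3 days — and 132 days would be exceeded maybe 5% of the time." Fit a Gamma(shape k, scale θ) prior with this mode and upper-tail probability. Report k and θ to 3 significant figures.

k ≈ 10.3, θ ≈ 8.21

Gamma(k,θ) with k>1 has mode (k−1)θ, so θ = 76.3/(k−1).
Need P(X < 132) = 0.95 with θ tied to k this way. Start at k = 2, θ = 76.3: P(X<132) ≈ 0.516.
Too low — raise k to concentrate. Iterating converges to k ≈ 10.3.
Then θ = 76.3/(10.3−1) ≈ 8.21.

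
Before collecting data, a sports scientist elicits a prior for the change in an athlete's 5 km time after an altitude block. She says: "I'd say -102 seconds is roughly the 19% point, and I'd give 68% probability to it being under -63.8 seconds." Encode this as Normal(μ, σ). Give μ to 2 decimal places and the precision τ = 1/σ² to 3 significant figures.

μ = -77.08, τ = 0.00124

For Normal(μ,σ), the p-quantile is μ + z_p·σ. Here z_{0.19} = -0.8779, z_{0.68} = 0.4677.
So -102 = μ − 0.8779σ and -63.8 = μ + 0.4677σ.
Subtracting: σ = (-63.8 − -102)/(0.4677 − (-0.8779)) = 28.39.
Then μ = -102 − (-0.8779)·28.39 = -77.08.
Precision τ = 1/σ² = 1/28.39² = 0.00124.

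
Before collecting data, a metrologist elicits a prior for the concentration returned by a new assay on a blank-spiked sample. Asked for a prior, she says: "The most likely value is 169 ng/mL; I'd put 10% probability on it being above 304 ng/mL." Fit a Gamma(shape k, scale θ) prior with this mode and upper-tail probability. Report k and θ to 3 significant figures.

k ≈ 6.52, θ ≈ 30.6

Gamma(k,θ) with k>1 has mode (k−1)θ, so θ = 169/(k−1).
Need P(X < 304) = 0.9 with θ tied to k this way. Start at k = 2, θ = 169: P(X<304) ≈ 0.537.
Too low — raise k to concentrate. Iterating converges to k ≈ 6.52.
Then θ = 169/(6.52−1) ≈ 30.6.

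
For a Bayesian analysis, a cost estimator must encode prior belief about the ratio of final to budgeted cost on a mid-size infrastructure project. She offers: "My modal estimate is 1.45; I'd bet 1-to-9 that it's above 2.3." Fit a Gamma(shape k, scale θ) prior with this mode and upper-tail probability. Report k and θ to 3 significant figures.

k ≈ 9.82, θ ≈ 0.164

Gamma(k,θ) with k>1 has mode (k−1)θ, so θ = 1.45/(k−1).
Need P(X < 2.3) = 0.9 with θ tied to k this way. Start at k = 2, θ = 1.45: P(X<2.3) ≈ 0.471.
Too low — raise k to concentrate. Iterating converges to k ≈ 9.82.
Then θ = 1.45/(9.82−1) ≈ 0.164.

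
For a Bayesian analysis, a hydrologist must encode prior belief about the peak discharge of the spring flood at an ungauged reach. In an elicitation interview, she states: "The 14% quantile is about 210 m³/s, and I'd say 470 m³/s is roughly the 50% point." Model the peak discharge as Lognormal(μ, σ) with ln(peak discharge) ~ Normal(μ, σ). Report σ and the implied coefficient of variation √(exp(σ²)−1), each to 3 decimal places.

If T ~ Lognormal(μ,σ) then ln T ~ Normal(μ,σ), so the p-quantile of ln T is μ + z_p·σ.
ln(210) = 5.347 and ln(470) = 6.153; z_{0.14} = -1.08, z_{0.5} = 0.
σ = (6.153 − 5.347)/(0 − (-1.08)) = 0.746.
μ = 5.347 − (-1.08)·0.746 = 6.153.
CV = √(exp(σ²)−1) = √(exp(0.5561)−1) = 0.862.

σ ≈ 0.746, CV ≈ 0.862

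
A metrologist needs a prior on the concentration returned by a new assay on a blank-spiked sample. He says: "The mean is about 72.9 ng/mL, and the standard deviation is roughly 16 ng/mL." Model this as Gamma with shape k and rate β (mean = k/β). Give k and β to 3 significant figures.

For Gamma(k, rate β): mean = k/β, variance = k/β², so CV = 1/√k.
CV = SD/mean = 16/72.9 = 0.2195, hence k = 1/CV² = 20.8.
Then β = k/mean = 20.8/72.9 = 0.285.

k ≈ 20.8, β ≈ 0.285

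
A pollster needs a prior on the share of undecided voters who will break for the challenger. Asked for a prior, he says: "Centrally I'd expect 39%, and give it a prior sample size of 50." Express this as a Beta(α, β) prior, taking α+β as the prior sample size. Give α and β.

α = 19.5, β = 30.5

Under the effective-sample-size interpretation, Beta(α, β) has prior mean α/(α+β) and prior sample size α+β.
So α+β = 50 and α/(α+β) = 0.39, giving α = 0.39·50 = 19.5 and β = 50 − 19.5 = 30.5.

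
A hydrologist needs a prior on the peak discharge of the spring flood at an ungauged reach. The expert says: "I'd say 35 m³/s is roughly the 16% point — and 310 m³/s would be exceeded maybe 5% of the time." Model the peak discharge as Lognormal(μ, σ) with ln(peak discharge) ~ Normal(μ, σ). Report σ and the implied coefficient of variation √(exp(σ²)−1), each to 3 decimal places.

If T ~ Lognormal(μ,σ) then ln T ~ Normal(μ,σ), so the p-quantile of ln T is μ + z_p·σ.
ln(35) = 3.555 and ln(310) = 5.737; z_{0.16} = -0.9945, z_{0.95} = 1.645.
σ = (5.737 − 3.555)/(1.645 − (-0.9945)) = 0.826.
μ = 3.555 − (-0.9945)·0.826 = 4.377.
CV = √(exp(σ²)−1) = √(exp(0.6830)−1) = 0.990.

σ ≈ 0.826, CV ≈ 0.990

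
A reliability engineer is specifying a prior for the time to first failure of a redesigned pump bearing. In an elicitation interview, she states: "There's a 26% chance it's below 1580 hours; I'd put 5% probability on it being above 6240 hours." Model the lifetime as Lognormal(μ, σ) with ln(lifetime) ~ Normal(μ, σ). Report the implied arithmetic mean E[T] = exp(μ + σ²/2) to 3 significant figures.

If T ~ Lognormal(μ,σ) then ln T ~ Normal(μ,σ), so the p-quantile of ln T is μ + z_p·σ.
ln(1580) = 7.365 and ln(6240) = 8.739; z_{0.26} = -0.6433, z_{0.95} = 1.645.
σ = (8.739 − 7.365)/(1.645 − (-0.6433)) = 0.600.
μ = 7.365 − (-0.6433)·0.600 = 7.751.
E[T] = exp(μ + σ²/2) = exp(7.751 + 0.1802) = 2780 hours.

E[T] ≈ 2780 hours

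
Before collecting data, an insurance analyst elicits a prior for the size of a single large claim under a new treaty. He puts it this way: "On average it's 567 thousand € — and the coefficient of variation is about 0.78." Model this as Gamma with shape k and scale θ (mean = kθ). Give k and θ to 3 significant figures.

For Gamma(k, scale θ): mean = kθ, variance = kθ², so CV = 1/√k.
CV = 0.78, hence k = 1/CV² = 1.64.
Then θ = mean/k = 567/1.64 = 345.

k ≈ 1.64, θ ≈ 345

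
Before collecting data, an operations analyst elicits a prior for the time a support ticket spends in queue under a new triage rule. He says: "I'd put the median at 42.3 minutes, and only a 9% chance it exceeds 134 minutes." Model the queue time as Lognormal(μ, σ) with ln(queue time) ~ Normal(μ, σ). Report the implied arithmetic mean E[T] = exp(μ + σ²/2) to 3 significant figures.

E[T] ≈ 61.2 minutes

If T ~ Lognormal(μ,σ) then ln T ~ Normal(μ,σ), so the p-quantile of ln T is μ + z_p·σ.
ln(42.3) = 3.745 and ln(134) = 4.898; z_{0.5} = 0, z_{0.91} = 1.341.
σ = (4.898 − 3.745)/(1.341 − (0)) = 0.860.
μ = 3.745 − (0)·0.860 = 3.745.
E[T] = exp(μ + σ²/2) = exp(3.745 + 0.3698) = 61.2 minutes.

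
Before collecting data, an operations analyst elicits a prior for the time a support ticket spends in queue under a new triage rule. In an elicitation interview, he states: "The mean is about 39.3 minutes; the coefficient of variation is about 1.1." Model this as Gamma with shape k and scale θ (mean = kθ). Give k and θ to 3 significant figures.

k ≈ 0.826, θ ≈ 47.6

For Gamma(k, scale θ): mean = kθ, variance = kθ², so CV = 1/√k.
CV = 1.1, hence k = 1/CV² = 0.826.
Then θ = mean/k = 39.3/0.826 = 47.6.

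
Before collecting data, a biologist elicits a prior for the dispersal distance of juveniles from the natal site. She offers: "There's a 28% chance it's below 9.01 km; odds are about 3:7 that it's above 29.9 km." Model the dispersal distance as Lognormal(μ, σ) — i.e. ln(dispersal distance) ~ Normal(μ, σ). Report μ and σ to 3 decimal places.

μ ≈ 2.830, σ ≈ 1.083

If T ~ Lognormal(μ,σ) then ln T ~ Normal(μ,σ), so the p-quantile of ln T is μ + z_p·σ.
ln(9.01) = 2.198 and ln(29.9) = 3.398; z_{0.28} = -0.5828, z_{0.7} = 0.5244.
σ = (3.398 − 2.198)/(0.5244 − (-0.5828)) = 1.083.
μ = 2.198 − (-0.5828)·1.083 = 2.830.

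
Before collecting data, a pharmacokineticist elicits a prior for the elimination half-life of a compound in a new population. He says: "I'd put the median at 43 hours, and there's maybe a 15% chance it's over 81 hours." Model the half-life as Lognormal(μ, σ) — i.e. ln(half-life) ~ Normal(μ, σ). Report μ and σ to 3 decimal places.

If T ~ Lognormal(μ,σ) then ln T ~ Normal(μ,σ), so the p-quantile of ln T is μ + z_p·σ.
ln(43) = 3.761 and ln(81) = 4.394; z_{0.5} = 0, z_{0.85} = 1.036.
σ = (4.394 − 3.761)/(1.036 − (0)) = 0.611.
μ = 3.761 − (0)·0.611 = 3.761.

μ ≈ 3.761, σ ≈ 0.611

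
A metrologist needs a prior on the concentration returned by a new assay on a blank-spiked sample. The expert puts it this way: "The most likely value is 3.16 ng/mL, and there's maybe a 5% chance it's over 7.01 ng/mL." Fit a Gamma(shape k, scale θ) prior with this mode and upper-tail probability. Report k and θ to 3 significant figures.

Gamma(k,θ) with k>1 has mode (k−1)θ, so θ = 3.16/(k−1).
Need P(X < 7.01) = 0.95 with θ tied to k this way. Start at k = 2, θ = 3.16: P(X<7.01) ≈ 0.650.
Too low — raise k to concentrate. Iterating converges to k ≈ 5.33.
Then θ = 3.16/(5.33−1) ≈ 0.73.

k ≈ 5.33, θ ≈ 0.73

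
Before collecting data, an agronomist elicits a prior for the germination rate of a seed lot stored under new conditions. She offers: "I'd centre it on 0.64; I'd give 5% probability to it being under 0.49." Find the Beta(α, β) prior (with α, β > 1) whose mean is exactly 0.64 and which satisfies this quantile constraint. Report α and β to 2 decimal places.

α ≈ 18.51, β ≈ 10.41

With mean 0.64 fixed, write α = 0.64s, β = 0.36s where s = α+β.
Need P(θ < 0.49) = 0.05 under Beta(0.64s, 0.36s). Normal approximation: (q−m)/√(m(1−m)/s) ≈ z_{0.05} = -1.64, so s ≈ 0.64·0.36·(-1.64)²/(0.49−0.64)² = 27.7.
At s = 27.7: P(θ<0.49) ≈ 0.054. Adjusting to match 0.05 gives s ≈ 28.93.
So α = 0.64·28.93 ≈ 18.51, β = 0.36·28.93 ≈ 10.41.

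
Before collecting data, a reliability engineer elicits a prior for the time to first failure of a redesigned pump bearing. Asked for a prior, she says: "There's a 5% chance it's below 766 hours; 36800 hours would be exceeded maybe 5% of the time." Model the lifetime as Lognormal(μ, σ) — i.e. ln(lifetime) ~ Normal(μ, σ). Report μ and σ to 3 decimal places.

If T ~ Lognormal(μ,σ) then ln T ~ Normal(μ,σ), so the p-quantile of ln T is μ + z_p·σ.
ln(766) = 6.641 and ln(36800) = 10.51; z_{0.05} = -1.645, z_{0.95} = 1.645.
σ = (10.51 − 6.641)/(1.645 − (-1.645)) = 1.177.
μ = 6.641 − (-1.645)·1.177 = 8.577.

μ ≈ 8.577, σ ≈ 1.177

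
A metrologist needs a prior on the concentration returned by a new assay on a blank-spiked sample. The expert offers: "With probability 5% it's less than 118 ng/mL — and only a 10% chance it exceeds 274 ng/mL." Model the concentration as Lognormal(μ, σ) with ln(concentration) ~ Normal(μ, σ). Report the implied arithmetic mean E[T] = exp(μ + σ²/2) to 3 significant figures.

If T ~ Lognormal(μ,σ) then ln T ~ Normal(μ,σ), so the p-quantile of ln T is μ + z_p·σ.
ln(118) = 4.771 and ln(274) = 5.613; z_{0.05} = -1.645, z_{0.9} = 1.282.
σ = (5.613 − 4.771)/(1.282 − (-1.645)) = 0.288.
μ = 4.771 − (-1.645)·0.288 = 5.244.
E[T] = exp(μ + σ²/2) = exp(5.244 + 0.0414) = 197 ng/mL.

E[T] ≈ 197 ng/mL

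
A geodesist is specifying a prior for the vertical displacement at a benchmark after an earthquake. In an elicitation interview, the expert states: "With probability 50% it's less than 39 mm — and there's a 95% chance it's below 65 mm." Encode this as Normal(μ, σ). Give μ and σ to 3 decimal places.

μ = 39.000, σ = 15.807

For Normal(μ,σ), the p-quantile is μ + z_p·σ. Here z_{0.5} = 0, z_{0.95} = 1.645.
So 39 = μ + 0σ and 65 = μ + 1.645σ.
Subtracting: σ = (65 − 39)/(1.645 − (0)) = 15.807.
Then μ = 39 − (0)·15.807 = 39.000.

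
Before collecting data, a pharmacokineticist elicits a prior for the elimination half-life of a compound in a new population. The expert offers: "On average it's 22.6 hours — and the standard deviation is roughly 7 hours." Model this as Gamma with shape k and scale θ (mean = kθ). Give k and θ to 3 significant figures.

For Gamma(k, scale θ): mean = kθ, variance = kθ², so CV = 1/√k.
CV = SD/mean = 7/22.6 = 0.3097, hence k = 1/CV² = 10.4.
Then θ = mean/k = 22.6/10.4 = 2.17.

k ≈ 10.4, θ ≈ 2.17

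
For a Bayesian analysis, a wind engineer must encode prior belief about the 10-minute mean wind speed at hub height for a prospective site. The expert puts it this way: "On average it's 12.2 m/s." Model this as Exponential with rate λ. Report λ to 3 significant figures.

λ ≈ 0.082

Exponential mean = 1/λ, so λ = 1/12.2 = 0.082.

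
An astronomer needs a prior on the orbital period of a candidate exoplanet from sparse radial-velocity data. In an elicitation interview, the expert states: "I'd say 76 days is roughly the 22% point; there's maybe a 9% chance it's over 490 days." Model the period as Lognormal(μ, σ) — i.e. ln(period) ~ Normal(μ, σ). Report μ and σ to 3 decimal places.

μ ≈ 5.012, σ ≈ 0.882

If T ~ Lognormal(μ,σ) then ln T ~ Normal(μ,σ), so the p-quantile of ln T is μ + z_p·σ.
ln(76) = 4.331 and ln(490) = 6.194; z_{0.22} = -0.7722, z_{0.91} = 1.341.
σ = (6.194 − 4.331)/(1.341 − (-0.7722)) = 0.882.
μ = 4.331 − (-0.7722)·0.882 = 5.012.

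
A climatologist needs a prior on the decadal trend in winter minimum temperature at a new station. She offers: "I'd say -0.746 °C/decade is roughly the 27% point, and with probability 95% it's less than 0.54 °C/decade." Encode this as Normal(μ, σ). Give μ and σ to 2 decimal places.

μ = -0.40, σ = 0.57

For Normal(μ,σ), the p-quantile is μ + z_p·σ. Here z_{0.27} = -0.6128, z_{0.95} = 1.645.
So -0.746 = μ − 0.6128σ and 0.54 = μ + 1.645σ.
Subtracting: σ = (0.54 − -0.746)/(1.645 − (-0.6128)) = 0.57.
Then μ = -0.746 − (-0.6128)·0.57 = -0.40.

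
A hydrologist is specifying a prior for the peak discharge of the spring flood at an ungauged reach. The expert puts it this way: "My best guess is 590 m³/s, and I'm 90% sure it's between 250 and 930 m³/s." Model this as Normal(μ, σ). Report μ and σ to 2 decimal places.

μ = 590.00, σ = 206.71

A symmetric 90% interval runs μ ± z·σ with z = 1.645.
Half-width = 340, so σ = 340/1.645 = 206.71.
μ is the stated best guess, 590.00.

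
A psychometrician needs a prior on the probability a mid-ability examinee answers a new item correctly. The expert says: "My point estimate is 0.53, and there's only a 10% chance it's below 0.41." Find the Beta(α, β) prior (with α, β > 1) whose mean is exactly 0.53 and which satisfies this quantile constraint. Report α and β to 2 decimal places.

With mean 0.53 fixed, write α = 0.53s, β = 0.47s where s = α+β.
Need P(θ < 0.41) = 0.1 under Beta(0.53s, 0.47s). Normal approximation: (q−m)/√(m(1−m)/s) ≈ z_{0.1} = -1.28, so s ≈ 0.53·0.47·(-1.28)²/(0.41−0.53)² = 28.4.
At s = 28.4: P(θ<0.41) ≈ 0.100. Adjusting to match 0.1 gives s ≈ 28.30.
So α = 0.53·28.30 ≈ 15.00, β = 0.47·28.30 ≈ 13.30.

α ≈ 15.00, β ≈ 13.30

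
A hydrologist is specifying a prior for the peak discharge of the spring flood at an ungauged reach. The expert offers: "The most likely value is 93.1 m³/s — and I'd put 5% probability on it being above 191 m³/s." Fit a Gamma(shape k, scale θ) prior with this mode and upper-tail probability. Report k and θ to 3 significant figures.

k ≈ 6.36, θ ≈ 17.4

Gamma(k,θ) with k>1 has mode (k−1)θ, so θ = 93.1/(k−1).
Need P(X < 191) = 0.95 with θ tied to k this way. Start at k = 2, θ = 93.1: P(X<191) ≈ 0.608.
Too low — raise k to concentrate. Iterating converges to k ≈ 6.36.
Then θ = 93.1/(6.36−1) ≈ 17.4.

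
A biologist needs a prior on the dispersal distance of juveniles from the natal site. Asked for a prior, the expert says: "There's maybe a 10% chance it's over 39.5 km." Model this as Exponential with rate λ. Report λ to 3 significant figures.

P(T > 39.5) = e^(−λ·39.5) = 0.1, so λ = −ln(0.1)/39.5 = 0.0583.

λ ≈ 0.0583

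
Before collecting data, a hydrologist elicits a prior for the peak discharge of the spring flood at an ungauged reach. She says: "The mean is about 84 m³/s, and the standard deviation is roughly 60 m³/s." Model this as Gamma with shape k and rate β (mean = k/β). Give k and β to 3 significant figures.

For Gamma(k, rate β): mean = k/β, variance = k/β², so CV = 1/√k.
CV = SD/mean = 60/84 = 0.7143, hence k = 1/CV² = 1.96.
Then β = k/mean = 1.96/84 = 0.0233.

k ≈ 1.96, β ≈ 0.0233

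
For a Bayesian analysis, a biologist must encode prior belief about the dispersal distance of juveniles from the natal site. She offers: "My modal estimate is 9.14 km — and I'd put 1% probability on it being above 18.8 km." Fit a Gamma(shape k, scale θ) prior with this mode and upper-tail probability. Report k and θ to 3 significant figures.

k ≈ 10.4, θ ≈ 0.973

Gamma(k,θ) with k>1 has mode (k−1)θ, so θ = 9.14/(k−1).
Need P(X < 18.8) = 0.99 with θ tied to k this way. Start at k = 2, θ = 9.14: P(X<18.8) ≈ 0.609.
Too low — raise k to concentrate. Iterating converges to k ≈ 10.4.
Then θ = 9.14/(10.4−1) ≈ 0.973.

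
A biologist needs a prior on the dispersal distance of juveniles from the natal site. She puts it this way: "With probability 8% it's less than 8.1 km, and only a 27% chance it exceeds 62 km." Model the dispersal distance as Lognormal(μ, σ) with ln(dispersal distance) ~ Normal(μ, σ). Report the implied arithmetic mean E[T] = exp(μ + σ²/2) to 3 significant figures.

If T ~ Lognormal(μ,σ) then ln T ~ Normal(μ,σ), so the p-quantile of ln T is μ + z_p·σ.
ln(8.1) = 2.092 and ln(62) = 4.127; z_{0.08} = -1.405, z_{0.73} = 0.6128.
σ = (4.127 − 2.092)/(0.6128 − (-1.405)) = 1.009.
μ = 2.092 − (-1.405)·1.009 = 3.509.
E[T] = exp(μ + σ²/2) = exp(3.509 + 0.5087) = 55.6 km.

E[T] ≈ 55.6 km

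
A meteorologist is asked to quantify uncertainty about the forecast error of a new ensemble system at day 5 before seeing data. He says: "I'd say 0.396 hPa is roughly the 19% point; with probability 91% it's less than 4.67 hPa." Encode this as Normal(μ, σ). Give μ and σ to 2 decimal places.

The p-quantile of Normal(μ,σ) is μ + z_p·σ, with z_{0.19} = -0.8779 and z_{0.91} = 1.341.
Eliminate σ: μ = (z₂·x₁ − z₁·x₂)/(z₂ − z₁) = (1.341·0.396 − (-0.8779)·4.67)/2.219 = 2.09.
Then σ = (x₂ − x₁)/(z₂ − z₁) = (4.67 − 0.396)/2.219 = 1.93.

μ = 2.09, σ = 1.93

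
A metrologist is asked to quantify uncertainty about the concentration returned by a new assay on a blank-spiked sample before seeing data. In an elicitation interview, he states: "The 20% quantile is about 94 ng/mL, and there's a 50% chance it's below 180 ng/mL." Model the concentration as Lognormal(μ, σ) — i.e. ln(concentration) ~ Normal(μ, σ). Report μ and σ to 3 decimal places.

If T ~ Lognormal(μ,σ) then ln T ~ Normal(μ,σ), so the p-quantile of ln T is μ + z_p·σ.
ln(94) = 4.543 and ln(180) = 5.193; z_{0.2} = -0.8416, z_{0.5} = 0.
σ = (5.193 − 4.543)/(0 − (-0.8416)) = 0.772.
μ = 4.543 − (-0.8416)·0.772 = 5.193.

μ ≈ 5.193, σ ≈ 0.772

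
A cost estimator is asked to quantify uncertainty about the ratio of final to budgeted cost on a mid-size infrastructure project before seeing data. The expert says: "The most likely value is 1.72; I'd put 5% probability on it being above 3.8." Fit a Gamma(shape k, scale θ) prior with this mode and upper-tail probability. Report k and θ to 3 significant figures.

k ≈ 5.38, θ ≈ 0.393

Gamma(k,θ) with k>1 has mode (k−1)θ, so θ = 1.72/(k−1).
Need P(X < 3.8) = 0.95 with θ tied to k this way. Start at k = 2, θ = 1.72: P(X<3.8) ≈ 0.648.
Too low — raise k to concentrate. Iterating converges to k ≈ 5.38.
Then θ = 1.72/(5.38−1) ≈ 0.393.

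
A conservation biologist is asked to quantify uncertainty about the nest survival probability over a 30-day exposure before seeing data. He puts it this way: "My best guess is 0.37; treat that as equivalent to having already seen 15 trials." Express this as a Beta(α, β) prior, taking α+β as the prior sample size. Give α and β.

α = 5.55, β = 9.45

Under the effective-sample-size interpretation, Beta(α, β) has prior mean α/(α+β) and prior sample size α+β.
So α+β = 15 and α/(α+β) = 0.37, giving α = 0.37·15 = 5.55 and β = 15 − 5.55 = 9.45.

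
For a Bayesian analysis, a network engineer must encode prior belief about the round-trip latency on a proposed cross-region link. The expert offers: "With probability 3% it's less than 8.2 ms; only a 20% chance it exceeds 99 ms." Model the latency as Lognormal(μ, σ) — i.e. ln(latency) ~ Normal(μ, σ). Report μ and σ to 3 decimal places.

μ ≈ 3.825, σ ≈ 0.915

If T ~ Lognormal(μ,σ) then ln T ~ Normal(μ,σ), so the p-quantile of ln T is μ + z_p·σ.
ln(8.2) = 2.104 and ln(99) = 4.595; z_{0.03} = -1.881, z_{0.8} = 0.8416.
σ = (4.595 − 2.104)/(0.8416 − (-1.881)) = 0.915.
μ = 2.104 − (-1.881)·0.915 = 3.825.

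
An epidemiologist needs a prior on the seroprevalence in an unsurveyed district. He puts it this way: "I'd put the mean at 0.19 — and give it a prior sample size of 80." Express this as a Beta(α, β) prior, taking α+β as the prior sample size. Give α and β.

Under the effective-sample-size interpretation, Beta(α, β) has prior mean α/(α+β) and prior sample size α+β.
So α+β = 80 and α/(α+β) = 0.19, giving α = 0.19·80 = 15.2 and β = 80 − 15.2 = 64.8.

α = 15.2, β = 64.8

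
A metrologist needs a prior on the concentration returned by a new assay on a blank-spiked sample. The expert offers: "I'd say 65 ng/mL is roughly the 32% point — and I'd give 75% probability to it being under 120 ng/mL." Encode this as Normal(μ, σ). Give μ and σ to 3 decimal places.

The p-quantile of Normal(μ,σ) is μ + z_p·σ, with z_{0.32} = -0.4677 and z_{0.75} = 0.6745.
Eliminate σ: μ = (z₂·x₁ − z₁·x₂)/(z₂ − z₁) = (0.6745·65 − (-0.4677)·120)/1.142 = 87.521.
Then σ = (x₂ − x₁)/(z₂ − z₁) = (120 − 65)/1.142 = 48.153.

μ = 87.521, σ = 48.153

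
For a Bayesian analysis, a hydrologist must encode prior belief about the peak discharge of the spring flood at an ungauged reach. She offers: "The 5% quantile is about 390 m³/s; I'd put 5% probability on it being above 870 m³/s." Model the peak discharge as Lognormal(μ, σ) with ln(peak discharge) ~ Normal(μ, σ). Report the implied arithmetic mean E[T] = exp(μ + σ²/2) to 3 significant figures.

E[T] ≈ 600 m³/s

If T ~ Lognormal(μ,σ) then ln T ~ Normal(μ,σ), so the p-quantile of ln T is μ + z_p·σ.
ln(390) = 5.966 and ln(870) = 6.768; z_{0.05} = -1.645, z_{0.95} = 1.645.
σ = (6.768 − 5.966)/(1.645 − (-1.645)) = 0.244.
μ = 5.966 − (-1.645)·0.244 = 6.367.
E[T] = exp(μ + σ²/2) = exp(6.367 + 0.0297) = 600 m³/s.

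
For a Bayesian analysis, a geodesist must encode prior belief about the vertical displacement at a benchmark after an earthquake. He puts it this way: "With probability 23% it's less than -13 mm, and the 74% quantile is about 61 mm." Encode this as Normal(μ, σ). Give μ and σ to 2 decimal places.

μ = 26.56, σ = 53.54

For Normal(μ,σ), the p-quantile is μ + z_p·σ. Here z_{0.23} = -0.7388, z_{0.74} = 0.6433.
So -13 = μ − 0.7388σ and 61 = μ + 0.6433σ.
Subtracting: σ = (61 − -13)/(0.6433 − (-0.7388)) = 53.54.
Then μ = -13 − (-0.7388)·53.54 = 26.56.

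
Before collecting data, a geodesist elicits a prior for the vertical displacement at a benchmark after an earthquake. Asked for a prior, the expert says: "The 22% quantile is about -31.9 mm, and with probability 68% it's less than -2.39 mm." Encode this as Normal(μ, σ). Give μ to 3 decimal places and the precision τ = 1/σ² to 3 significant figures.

μ = -13.521, τ = 0.00177

For Normal(μ,σ), the p-quantile is μ + z_p·σ. Here z_{0.22} = -0.7722, z_{0.68} = 0.4677.
So -31.9 = μ − 0.7722σ and -2.39 = μ + 0.4677σ.
Subtracting: σ = (-2.39 − -31.9)/(0.4677 − (-0.7722)) = 23.800.
Then μ = -31.9 − (-0.7722)·23.800 = -13.521.
Precision τ = 1/σ² = 1/23.8² = 0.00177.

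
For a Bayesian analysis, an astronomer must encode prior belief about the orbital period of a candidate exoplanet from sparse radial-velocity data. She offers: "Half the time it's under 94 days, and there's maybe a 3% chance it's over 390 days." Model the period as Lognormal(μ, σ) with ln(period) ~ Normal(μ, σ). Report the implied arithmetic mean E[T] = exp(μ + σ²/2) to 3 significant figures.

E[T] ≈ 125 days

If T ~ Lognormal(μ,σ) then ln T ~ Normal(μ,σ), so the p-quantile of ln T is μ + z_p·σ.
ln(94) = 4.543 and ln(390) = 5.966; z_{0.5} = 0, z_{0.97} = 1.881.
σ = (5.966 − 4.543)/(1.881 − (0)) = 0.757.
μ = 4.543 − (0)·0.757 = 4.543.
E[T] = exp(μ + σ²/2) = exp(4.543 + 0.2862) = 125 days.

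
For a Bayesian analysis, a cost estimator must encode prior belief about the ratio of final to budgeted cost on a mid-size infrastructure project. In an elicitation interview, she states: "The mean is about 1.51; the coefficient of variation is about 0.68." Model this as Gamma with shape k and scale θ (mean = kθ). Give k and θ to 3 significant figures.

For Gamma(k, scale θ): mean = kθ, variance = kθ², so CV = 1/√k.
CV = 0.68, hence k = 1/CV² = 2.16.
Then θ = mean/k = 1.51/2.16 = 0.698.

k ≈ 2.16, θ ≈ 0.698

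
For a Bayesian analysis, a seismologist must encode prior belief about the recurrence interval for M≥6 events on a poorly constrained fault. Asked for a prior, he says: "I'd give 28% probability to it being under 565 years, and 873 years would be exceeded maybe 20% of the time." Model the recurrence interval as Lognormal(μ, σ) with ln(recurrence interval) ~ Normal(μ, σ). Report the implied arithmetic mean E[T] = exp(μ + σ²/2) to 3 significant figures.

If T ~ Lognormal(μ,σ) then ln T ~ Normal(μ,σ), so the p-quantile of ln T is μ + z_p·σ.
ln(565) = 6.337 and ln(873) = 6.772; z_{0.28} = -0.5828, z_{0.8} = 0.8416.
σ = (6.772 − 6.337)/(0.8416 − (-0.5828)) = 0.305.
μ = 6.337 − (-0.5828)·0.305 = 6.515.
E[T] = exp(μ + σ²/2) = exp(6.515 + 0.0467) = 707 years.

E[T] ≈ 707 years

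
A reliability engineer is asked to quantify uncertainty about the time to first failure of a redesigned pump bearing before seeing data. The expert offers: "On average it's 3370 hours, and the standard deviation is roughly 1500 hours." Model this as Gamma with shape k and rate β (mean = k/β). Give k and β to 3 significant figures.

For Gamma(k, rate β): mean = k/β, variance = k/β², so CV = 1/√k.
CV = SD/mean = 1500/3370 = 0.4451, hence k = 1/CV² = 5.05.
Then β = k/mean = 5.05/3370 = 0.0015.

k ≈ 5.05, β ≈ 0.0015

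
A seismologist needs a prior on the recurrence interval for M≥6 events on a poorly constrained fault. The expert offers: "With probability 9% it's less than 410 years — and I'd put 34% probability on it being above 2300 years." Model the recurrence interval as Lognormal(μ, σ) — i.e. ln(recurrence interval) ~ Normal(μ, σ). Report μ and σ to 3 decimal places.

μ ≈ 7.335, σ ≈ 0.984

If T ~ Lognormal(μ,σ) then ln T ~ Normal(μ,σ), so the p-quantile of ln T is μ + z_p·σ.
ln(410) = 6.016 and ln(2300) = 7.741; z_{0.09} = -1.341, z_{0.66} = 0.4125.
σ = (7.741 − 6.016)/(0.4125 − (-1.341)) = 0.984.
μ = 6.016 − (-1.341)·0.984 = 7.335.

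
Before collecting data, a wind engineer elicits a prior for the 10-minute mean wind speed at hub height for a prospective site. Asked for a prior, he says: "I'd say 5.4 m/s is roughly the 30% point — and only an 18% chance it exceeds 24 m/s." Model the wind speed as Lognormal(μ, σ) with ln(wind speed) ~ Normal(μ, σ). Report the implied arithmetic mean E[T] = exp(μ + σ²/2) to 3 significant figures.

E[T] ≈ 15.9 m/s

If T ~ Lognormal(μ,σ) then ln T ~ Normal(μ,σ), so the p-quantile of ln T is μ + z_p·σ.
ln(5.4) = 1.686 and ln(24) = 3.178; z_{0.3} = -0.5244, z_{0.82} = 0.9154.
σ = (3.178 − 1.686)/(0.9154 − (-0.5244)) = 1.036.
μ = 1.686 − (-0.5244)·1.036 = 2.230.
E[T] = exp(μ + σ²/2) = exp(2.230 + 0.5367) = 15.9 m/s.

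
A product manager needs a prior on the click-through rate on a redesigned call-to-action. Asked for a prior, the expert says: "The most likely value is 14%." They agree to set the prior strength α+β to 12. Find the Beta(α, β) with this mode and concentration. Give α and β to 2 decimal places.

α = 2.40, β = 9.60

For α,β > 1 the Beta mode is (α−1)/(α+β−2). With α+β = 12, the mode is (α−1)/10.
Set (α−1)/10 = 0.14 → α = 1 + 0.14·10 = 2.40.
β = 12 − α = 9.60.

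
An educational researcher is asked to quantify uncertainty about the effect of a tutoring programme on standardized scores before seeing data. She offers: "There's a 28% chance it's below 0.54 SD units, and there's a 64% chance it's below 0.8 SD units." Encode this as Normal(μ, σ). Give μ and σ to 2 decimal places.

The p-quantile of Normal(μ,σ) is μ + z_p·σ, with z_{0.28} = -0.5828 and z_{0.64} = 0.3585.
Eliminate σ: μ = (z₂·x₁ − z₁·x₂)/(z₂ − z₁) = (0.3585·0.54 − (-0.5828)·0.8)/0.9413 = 0.70.
Then σ = (x₂ − x₁)/(z₂ − z₁) = (0.8 − 0.54)/0.9413 = 0.28.

μ = 0.70, σ = 0.28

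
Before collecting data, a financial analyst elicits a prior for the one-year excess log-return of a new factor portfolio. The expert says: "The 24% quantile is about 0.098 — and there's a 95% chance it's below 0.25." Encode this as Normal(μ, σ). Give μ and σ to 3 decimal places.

The p-quantile of Normal(μ,σ) is μ + z_p·σ, with z_{0.24} = -0.7063 and z_{0.95} = 1.645.
Eliminate σ: μ = (z₂·x₁ − z₁·x₂)/(z₂ − z₁) = (1.645·0.098 − (-0.7063)·0.25)/2.351 = 0.144.
Then σ = (x₂ − x₁)/(z₂ − z₁) = (0.25 − 0.098)/2.351 = 0.065.

μ = 0.144, σ = 0.065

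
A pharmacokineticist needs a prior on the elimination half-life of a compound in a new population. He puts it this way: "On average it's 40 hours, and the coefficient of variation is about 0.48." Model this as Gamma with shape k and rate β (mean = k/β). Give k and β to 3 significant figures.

For Gamma(k, rate β): mean = k/β, variance = k/β², so CV = 1/√k.
CV = 0.48, hence k = 1/CV² = 4.34.
Then β = k/mean = 4.34/40 = 0.109.

k ≈ 4.34, β ≈ 0.109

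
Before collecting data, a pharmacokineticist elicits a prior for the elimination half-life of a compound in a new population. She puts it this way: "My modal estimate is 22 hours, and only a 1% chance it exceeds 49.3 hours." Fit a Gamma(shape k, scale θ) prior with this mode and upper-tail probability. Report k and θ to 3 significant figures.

k ≈ 8.38, θ ≈ 2.98

Gamma(k,θ) with k>1 has mode (k−1)θ, so θ = 22/(k−1).
Need P(X < 49.3) = 0.99 with θ tied to k this way. Start at k = 2, θ = 22: P(X<49.3) ≈ 0.655.
Too low — raise k to concentrate. Iterating converges to k ≈ 8.38.
Then θ = 22/(8.38−1) ≈ 2.98.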